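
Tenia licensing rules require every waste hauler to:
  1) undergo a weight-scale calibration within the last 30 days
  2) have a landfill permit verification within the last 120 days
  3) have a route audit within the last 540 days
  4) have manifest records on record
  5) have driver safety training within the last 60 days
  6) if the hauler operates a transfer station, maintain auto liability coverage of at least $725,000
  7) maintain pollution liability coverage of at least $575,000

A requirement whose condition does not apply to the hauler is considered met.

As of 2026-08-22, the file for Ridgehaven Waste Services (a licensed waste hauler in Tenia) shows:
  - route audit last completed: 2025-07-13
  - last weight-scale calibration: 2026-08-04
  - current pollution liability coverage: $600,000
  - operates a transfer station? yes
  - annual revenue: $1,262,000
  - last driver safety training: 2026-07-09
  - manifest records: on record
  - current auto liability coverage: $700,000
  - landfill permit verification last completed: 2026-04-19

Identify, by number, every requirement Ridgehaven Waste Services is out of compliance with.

2, 6

1. weight-scale calibration 18 days ago vs limit 30 → met
2. landfill permit verification 125 days ago vs limit 120 → not met
3. route audit 405 days ago vs limit 540 → met
4. manifest records present → met
5. driver safety training 44 days ago vs limit 60 → met
6. condition 'operates a transfer station' holds; auto liability coverage $700,000 < $725,000 → not met
7. pollution liability coverage $600,000 ≥ $575,000 → met
Not met: 2, 6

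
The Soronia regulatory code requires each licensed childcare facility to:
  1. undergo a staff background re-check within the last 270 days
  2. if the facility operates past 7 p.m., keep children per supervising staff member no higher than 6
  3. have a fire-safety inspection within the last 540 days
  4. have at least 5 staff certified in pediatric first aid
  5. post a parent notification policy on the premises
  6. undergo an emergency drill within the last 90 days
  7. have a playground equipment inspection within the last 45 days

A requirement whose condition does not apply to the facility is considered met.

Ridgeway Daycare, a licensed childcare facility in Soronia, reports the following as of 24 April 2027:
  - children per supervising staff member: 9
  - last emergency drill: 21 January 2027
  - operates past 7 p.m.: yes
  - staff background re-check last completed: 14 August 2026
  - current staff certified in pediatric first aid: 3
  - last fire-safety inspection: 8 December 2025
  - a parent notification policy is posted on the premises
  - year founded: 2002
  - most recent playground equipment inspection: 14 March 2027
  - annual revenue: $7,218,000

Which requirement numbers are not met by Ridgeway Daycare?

2, 4, 6

1. staff background re-check 253 days ago vs limit 270 → met
2. condition 'operates past 7 p.m.' holds; children per supervising staff member 9 > 6 → not met
3. fire-safety inspection 502 days ago vs limit 540 → met
4. staff certified in pediatric first aid 3 < 5 → not met
5. parent notification policy present → met
6. emergency drill 93 days ago vs limit 90 → not met
7. playground equipment inspection 41 days ago vs limit 45 → met
Not met: 2, 4, 6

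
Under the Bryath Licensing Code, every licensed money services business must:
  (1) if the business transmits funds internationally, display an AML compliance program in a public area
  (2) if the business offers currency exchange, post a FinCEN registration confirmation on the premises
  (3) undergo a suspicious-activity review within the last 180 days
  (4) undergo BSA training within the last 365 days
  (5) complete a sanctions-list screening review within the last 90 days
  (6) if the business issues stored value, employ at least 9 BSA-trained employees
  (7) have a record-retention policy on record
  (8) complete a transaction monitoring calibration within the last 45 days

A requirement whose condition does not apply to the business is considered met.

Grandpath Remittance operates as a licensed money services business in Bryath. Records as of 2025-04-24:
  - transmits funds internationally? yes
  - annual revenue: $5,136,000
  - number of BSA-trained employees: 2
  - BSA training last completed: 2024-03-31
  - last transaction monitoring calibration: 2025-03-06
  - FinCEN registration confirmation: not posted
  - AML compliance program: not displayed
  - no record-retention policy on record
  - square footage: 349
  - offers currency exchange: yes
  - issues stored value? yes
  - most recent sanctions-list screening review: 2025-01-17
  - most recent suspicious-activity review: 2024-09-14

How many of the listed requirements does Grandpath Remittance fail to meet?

1. condition 'transmits funds internationally' holds; AML compliance program absent → not met
2. condition 'offers currency exchange' holds; FinCEN registration confirmation absent → not met
3. suspicious-activity review 222 days ago vs limit 180 → not met
4. BSA training 389 days ago vs limit 365 → not met
5. sanctions-list screening review 97 days ago vs limit 90 → not met
6. condition 'issues stored value' holds; BSA-trained employees 2 < 9 → not met
7. record-retention policy absent → not met
8. transaction monitoring calibration 49 days ago vs limit 45 → not met
Not met: 8 of 8

8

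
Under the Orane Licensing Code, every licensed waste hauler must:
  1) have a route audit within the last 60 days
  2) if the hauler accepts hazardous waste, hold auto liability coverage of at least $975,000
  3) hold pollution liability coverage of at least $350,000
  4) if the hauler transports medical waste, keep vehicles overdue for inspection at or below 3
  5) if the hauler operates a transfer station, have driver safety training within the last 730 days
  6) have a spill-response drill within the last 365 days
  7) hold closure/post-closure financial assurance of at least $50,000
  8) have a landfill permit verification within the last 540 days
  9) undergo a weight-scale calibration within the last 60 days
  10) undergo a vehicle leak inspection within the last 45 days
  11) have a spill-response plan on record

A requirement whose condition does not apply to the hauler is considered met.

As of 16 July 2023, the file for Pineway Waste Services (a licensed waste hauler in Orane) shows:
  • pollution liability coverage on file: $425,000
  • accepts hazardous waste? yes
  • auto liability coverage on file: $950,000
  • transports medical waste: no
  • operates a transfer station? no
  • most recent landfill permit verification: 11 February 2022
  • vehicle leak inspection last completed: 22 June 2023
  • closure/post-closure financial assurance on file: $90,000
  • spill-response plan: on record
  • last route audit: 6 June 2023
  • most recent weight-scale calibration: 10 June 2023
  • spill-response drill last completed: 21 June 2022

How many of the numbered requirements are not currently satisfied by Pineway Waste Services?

1. route audit 40 days ago vs limit 60 → met
2. condition 'accepts hazardous waste' holds; auto liability coverage $950,000 < $975,000 → not met
3. pollution liability coverage $425,000 ≥ $350,000 → met
4. condition 'transports medical waste' does not hold → requirement n/a → met
5. condition 'operates a transfer station' does not hold → requirement n/a → met
6. spill-response drill 390 days ago vs limit 365 → not met
7. closure/post-closure financial assurance $90,000 ≥ $50,000 → met
8. landfill permit verification 520 days ago vs limit 540 → met
9. weight-scale calibration 36 days ago vs limit 60 → met
10. vehicle leak inspection 24 days ago vs limit 45 → met
11. spill-response plan present → met
Not met: 2 of 11

2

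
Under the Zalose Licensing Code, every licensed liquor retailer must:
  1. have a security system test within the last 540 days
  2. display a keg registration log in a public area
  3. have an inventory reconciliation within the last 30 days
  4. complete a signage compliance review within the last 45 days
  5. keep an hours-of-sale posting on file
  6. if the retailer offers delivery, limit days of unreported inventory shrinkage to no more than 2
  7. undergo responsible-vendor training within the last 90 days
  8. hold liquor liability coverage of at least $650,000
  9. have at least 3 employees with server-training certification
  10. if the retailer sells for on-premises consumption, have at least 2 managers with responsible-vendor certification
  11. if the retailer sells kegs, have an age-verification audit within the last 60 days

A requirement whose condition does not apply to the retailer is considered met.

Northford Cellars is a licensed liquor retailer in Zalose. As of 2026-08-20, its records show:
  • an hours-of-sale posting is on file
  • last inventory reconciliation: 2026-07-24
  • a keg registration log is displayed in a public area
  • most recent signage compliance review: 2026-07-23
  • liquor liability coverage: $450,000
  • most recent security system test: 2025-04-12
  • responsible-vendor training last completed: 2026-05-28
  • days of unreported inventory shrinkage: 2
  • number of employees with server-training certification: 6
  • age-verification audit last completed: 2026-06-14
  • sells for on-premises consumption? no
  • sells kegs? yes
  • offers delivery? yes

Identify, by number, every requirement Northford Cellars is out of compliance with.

1. security system test 495 days ago vs limit 540 → met
2. keg registration log present → met
3. inventory reconciliation 27 days ago vs limit 30 → met
4. signage compliance review 28 days ago vs limit 45 → met
5. hours-of-sale posting present → met
6. condition 'offers delivery' holds; days of unreported inventory shrinkage 2 ≤ 2 → met
7. responsible-vendor training 84 days ago vs limit 90 → met
8. liquor liability coverage $450,000 < $650,000 → not met
9. employees with server-training certification 6 ≥ 3 → met
10. condition 'sells for on-premises consumption' does not hold → requirement n/a → met
11. condition 'sells kegs' holds; age-verification audit 67 days ago vs limit 60 → not met
Not met: 8, 11

8, 11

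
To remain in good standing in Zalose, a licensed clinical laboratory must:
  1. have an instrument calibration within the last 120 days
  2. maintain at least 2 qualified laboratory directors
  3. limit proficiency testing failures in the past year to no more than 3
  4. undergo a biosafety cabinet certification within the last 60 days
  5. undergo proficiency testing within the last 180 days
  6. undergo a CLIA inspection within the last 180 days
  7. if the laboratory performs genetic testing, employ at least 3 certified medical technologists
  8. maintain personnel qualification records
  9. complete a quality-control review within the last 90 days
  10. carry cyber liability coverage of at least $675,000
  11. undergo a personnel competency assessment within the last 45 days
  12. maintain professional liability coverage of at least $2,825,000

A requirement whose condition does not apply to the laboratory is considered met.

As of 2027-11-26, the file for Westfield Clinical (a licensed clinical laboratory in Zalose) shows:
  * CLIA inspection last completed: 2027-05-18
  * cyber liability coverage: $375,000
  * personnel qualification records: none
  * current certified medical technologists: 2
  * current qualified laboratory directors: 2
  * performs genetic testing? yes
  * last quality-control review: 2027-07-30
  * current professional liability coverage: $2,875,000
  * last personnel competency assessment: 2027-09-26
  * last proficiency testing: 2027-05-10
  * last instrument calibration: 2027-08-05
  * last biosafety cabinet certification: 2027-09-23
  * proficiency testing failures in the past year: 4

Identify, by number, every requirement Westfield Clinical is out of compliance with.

1. instrument calibration 113 days ago vs limit 120 → met
2. qualified laboratory directors 2 ≥ 2 → met
3. proficiency testing failures in the past year 4 > 3 → not met
4. biosafety cabinet certification 64 days ago vs limit 60 → not met
5. proficiency testing 200 days ago vs limit 180 → not met
6. CLIA inspection 192 days ago vs limit 180 → not met
7. condition 'performs genetic testing' holds; certified medical technologists 2 < 3 → not met
8. personnel qualification records absent → not met
9. quality-control review 119 days ago vs limit 90 → not met
10. cyber liability coverage $375,000 < $675,000 → not met
11. personnel competency assessment 61 days ago vs limit 45 → not met
12. professional liability coverage $2,875,000 ≥ $2,825,000 → met
Not met: 3, 4, 5, 6, 7, 8, 9, 10, 11

3, 4, 5, 6, 7, 8, 9, 10, 11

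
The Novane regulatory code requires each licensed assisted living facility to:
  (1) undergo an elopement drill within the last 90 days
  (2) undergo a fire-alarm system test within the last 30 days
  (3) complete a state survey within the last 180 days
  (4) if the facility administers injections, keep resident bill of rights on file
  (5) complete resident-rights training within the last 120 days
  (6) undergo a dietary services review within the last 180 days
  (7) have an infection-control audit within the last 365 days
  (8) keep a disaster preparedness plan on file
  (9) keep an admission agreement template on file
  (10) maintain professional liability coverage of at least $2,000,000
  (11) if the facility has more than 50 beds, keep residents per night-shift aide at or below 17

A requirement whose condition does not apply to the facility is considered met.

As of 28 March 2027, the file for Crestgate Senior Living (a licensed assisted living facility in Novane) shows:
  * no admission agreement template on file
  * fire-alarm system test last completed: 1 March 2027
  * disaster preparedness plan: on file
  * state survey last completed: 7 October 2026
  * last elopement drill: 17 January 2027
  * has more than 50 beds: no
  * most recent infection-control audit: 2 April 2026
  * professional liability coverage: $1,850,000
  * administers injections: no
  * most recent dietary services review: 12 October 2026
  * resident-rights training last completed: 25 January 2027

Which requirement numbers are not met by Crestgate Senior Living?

9, 10

1. elopement drill 70 days ago vs limit 90 → met
2. fire-alarm system test 27 days ago vs limit 30 → met
3. state survey 172 days ago vs limit 180 → met
4. condition 'administers injections' does not hold → requirement n/a → met
5. resident-rights training 62 days ago vs limit 120 → met
6. dietary services review 167 days ago vs limit 180 → met
7. infection-control audit 360 days ago vs limit 365 → met
8. disaster preparedness plan present → met
9. admission agreement template absent → not met
10. professional liability coverage $1,850,000 < $2,000,000 → not met
11. condition 'has more than 50 beds' does not hold → requirement n/a → met
Not met: 9, 10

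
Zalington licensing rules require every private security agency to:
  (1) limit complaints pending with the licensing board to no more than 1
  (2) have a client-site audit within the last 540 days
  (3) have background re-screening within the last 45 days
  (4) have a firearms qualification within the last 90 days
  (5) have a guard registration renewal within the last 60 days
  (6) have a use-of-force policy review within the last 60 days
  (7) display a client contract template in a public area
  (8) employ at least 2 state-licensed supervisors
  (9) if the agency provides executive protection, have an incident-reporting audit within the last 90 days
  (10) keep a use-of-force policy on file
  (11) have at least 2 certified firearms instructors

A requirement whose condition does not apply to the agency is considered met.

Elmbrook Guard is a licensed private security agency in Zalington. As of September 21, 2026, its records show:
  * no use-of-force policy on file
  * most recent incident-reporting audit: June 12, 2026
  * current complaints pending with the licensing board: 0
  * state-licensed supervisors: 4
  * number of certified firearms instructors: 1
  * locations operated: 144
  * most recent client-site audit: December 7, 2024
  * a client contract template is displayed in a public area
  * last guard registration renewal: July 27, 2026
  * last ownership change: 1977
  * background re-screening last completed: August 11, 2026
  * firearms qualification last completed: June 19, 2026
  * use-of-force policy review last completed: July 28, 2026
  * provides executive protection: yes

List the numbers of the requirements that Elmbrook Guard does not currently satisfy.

2, 4, 9, 10, 11

1. complaints pending with the licensing board 0 ≤ 1 → met
2. client-site audit 653 days ago vs limit 540 → not met
3. background re-screening 41 days ago vs limit 45 → met
4. firearms qualification 94 days ago vs limit 90 → not met
5. guard registration renewal 56 days ago vs limit 60 → met
6. use-of-force policy review 55 days ago vs limit 60 → met
7. client contract template present → met
8. state-licensed supervisors 4 ≥ 2 → met
9. condition 'provides executive protection' holds; incident-reporting audit 101 days ago vs limit 90 → not met
10. use-of-force policy absent → not met
11. certified firearms instructors 1 < 2 → not met
Not met: 2, 4, 9, 10, 11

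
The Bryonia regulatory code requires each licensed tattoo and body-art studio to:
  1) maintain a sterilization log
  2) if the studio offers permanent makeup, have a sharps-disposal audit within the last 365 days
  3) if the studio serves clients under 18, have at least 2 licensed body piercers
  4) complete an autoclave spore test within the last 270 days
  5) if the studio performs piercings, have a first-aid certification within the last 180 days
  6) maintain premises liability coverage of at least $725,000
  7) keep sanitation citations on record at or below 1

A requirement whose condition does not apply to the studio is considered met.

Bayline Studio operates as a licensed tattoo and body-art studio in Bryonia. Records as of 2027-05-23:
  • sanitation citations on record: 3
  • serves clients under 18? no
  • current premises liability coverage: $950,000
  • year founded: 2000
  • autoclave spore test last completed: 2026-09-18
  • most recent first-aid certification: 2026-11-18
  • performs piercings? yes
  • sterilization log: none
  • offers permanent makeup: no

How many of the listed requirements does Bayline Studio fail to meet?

1. sterilization log absent → not met
2. condition 'offers permanent makeup' does not hold → requirement n/a → met
3. condition 'serves clients under 18' does not hold → requirement n/a → met
4. autoclave spore test 247 days ago vs limit 270 → met
5. condition 'performs piercings' holds; first-aid certification 186 days ago vs limit 180 → not met
6. premises liability coverage $950,000 ≥ $725,000 → met
7. sanitation citations on record 3 > 1 → not met
Not met: 3 of 7

3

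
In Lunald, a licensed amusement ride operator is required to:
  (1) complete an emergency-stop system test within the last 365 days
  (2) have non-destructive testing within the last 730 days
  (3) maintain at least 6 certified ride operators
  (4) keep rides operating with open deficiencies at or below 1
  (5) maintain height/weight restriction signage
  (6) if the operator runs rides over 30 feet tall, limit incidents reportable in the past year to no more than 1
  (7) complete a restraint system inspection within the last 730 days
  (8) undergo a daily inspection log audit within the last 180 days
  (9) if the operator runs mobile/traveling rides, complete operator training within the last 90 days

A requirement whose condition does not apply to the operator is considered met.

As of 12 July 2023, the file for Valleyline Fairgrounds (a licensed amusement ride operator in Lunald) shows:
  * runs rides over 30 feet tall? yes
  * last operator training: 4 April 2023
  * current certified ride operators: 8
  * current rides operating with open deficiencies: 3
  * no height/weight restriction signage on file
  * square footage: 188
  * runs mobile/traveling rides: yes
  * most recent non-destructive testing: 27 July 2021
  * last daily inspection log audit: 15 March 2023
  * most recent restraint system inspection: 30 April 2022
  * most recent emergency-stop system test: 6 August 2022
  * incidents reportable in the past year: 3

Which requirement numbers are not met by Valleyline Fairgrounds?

1. emergency-stop system test 340 days ago vs limit 365 → met
2. non-destructive testing 715 days ago vs limit 730 → met
3. certified ride operators 8 ≥ 6 → met
4. rides operating with open deficiencies 3 > 1 → not met
5. height/weight restriction signage absent → not met
6. condition 'runs rides over 30 feet tall' holds; incidents reportable in the past year 3 > 1 → not met
7. restraint system inspection 438 days ago vs limit 730 → met
8. daily inspection log audit 119 days ago vs limit 180 → met
9. condition 'runs mobile/traveling rides' holds; operator training 99 days ago vs limit 90 → not met
Not met: 4, 5, 6, 9

4, 5, 6, 9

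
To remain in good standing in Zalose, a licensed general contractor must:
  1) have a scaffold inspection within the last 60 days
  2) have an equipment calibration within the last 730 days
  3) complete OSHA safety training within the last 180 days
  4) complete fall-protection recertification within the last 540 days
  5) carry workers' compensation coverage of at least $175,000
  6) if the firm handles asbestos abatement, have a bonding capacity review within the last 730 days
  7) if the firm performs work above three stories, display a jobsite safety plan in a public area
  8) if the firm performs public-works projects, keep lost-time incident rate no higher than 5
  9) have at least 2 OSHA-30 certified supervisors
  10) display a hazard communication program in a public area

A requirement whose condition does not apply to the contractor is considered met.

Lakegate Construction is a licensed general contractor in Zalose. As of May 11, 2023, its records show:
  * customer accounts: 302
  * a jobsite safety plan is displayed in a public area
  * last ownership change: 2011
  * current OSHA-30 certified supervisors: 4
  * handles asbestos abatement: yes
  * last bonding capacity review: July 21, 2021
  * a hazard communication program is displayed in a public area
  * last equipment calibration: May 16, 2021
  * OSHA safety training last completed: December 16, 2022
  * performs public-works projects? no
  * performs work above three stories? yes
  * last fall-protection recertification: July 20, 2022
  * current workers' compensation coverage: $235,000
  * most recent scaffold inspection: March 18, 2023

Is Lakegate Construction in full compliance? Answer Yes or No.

Yes

1. scaffold inspection 54 days ago vs limit 60 → met
2. equipment calibration 725 days ago vs limit 730 → met
3. OSHA safety training 146 days ago vs limit 180 → met
4. fall-protection recertification 295 days ago vs limit 540 → met
5. workers' compensation coverage $235,000 ≥ $175,000 → met
6. condition 'handles asbestos abatement' holds; bonding capacity review 659 days ago vs limit 730 → met
7. condition 'performs work above three stories' holds; jobsite safety plan present → met
8. condition 'performs public-works projects' does not hold → requirement n/a → met
9. OSHA-30 certified supervisors 4 ≥ 2 → met
10. hazard communication program present → met
All met.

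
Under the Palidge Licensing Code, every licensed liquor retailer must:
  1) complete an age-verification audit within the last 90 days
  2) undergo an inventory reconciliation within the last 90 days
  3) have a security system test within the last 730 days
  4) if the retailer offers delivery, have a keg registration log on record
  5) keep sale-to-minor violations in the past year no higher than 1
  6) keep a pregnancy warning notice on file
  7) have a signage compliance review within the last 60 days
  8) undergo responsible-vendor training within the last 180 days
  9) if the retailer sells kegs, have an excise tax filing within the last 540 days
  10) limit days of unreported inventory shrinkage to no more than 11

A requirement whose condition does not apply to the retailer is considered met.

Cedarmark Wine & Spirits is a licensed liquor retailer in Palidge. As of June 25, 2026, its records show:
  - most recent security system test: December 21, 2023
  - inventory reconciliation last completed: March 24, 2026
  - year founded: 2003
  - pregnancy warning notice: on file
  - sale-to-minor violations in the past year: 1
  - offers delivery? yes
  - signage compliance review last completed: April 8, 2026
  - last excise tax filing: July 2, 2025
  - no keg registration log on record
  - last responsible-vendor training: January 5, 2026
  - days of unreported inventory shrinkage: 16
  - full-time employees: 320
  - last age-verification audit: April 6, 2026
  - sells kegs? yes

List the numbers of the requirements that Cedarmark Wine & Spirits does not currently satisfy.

1. age-verification audit 80 days ago vs limit 90 → met
2. inventory reconciliation 93 days ago vs limit 90 → not met
3. security system test 917 days ago vs limit 730 → not met
4. condition 'offers delivery' holds; keg registration log absent → not met
5. sale-to-minor violations in the past year 1 ≤ 1 → met
6. pregnancy warning notice present → met
7. signage compliance review 78 days ago vs limit 60 → not met
8. responsible-vendor training 171 days ago vs limit 180 → met
9. condition 'sells kegs' holds; excise tax filing 358 days ago vs limit 540 → met
10. days of unreported inventory shrinkage 16 > 11 → not met
Not met: 2, 3, 4, 7, 10

2, 3, 4, 7, 10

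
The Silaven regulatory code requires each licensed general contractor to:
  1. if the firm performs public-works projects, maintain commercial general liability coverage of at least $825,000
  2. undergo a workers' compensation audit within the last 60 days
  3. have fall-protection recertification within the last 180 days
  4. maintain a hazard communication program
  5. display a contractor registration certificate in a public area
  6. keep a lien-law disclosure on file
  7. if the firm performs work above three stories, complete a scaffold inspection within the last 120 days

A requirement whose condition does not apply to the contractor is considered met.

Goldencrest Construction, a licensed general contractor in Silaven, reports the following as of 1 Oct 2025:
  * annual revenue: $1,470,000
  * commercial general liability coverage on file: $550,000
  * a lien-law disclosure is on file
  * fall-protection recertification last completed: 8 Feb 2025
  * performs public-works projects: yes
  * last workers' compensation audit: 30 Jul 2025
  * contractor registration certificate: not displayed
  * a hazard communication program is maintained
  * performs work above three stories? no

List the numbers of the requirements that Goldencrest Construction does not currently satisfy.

1, 2, 3, 5

1. condition 'performs public-works projects' holds; commercial general liability coverage $550,000 < $825,000 → not met
2. workers' compensation audit 63 days ago vs limit 60 → not met
3. fall-protection recertification 235 days ago vs limit 180 → not met
4. hazard communication program present → met
5. contractor registration certificate absent → not met
6. lien-law disclosure present → met
7. condition 'performs work above three stories' does not hold → requirement n/a → met
Not met: 1, 2, 3, 5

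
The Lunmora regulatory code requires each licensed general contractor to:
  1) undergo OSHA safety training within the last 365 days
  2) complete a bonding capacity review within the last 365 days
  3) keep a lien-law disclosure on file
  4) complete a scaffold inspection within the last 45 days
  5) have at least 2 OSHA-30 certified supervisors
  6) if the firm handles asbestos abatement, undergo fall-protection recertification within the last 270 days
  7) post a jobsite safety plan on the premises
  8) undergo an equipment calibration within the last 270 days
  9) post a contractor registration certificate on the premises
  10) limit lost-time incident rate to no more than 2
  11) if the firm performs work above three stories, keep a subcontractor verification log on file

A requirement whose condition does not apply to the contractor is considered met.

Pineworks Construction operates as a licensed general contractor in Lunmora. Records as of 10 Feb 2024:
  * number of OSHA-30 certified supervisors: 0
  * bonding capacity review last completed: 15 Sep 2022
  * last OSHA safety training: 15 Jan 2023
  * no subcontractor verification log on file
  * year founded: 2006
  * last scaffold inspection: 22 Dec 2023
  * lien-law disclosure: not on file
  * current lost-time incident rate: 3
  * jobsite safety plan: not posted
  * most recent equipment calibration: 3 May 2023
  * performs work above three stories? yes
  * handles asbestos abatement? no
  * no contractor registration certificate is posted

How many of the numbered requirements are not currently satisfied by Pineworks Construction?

1. OSHA safety training 391 days ago vs limit 365 → not met
2. bonding capacity review 513 days ago vs limit 365 → not met
3. lien-law disclosure absent → not met
4. scaffold inspection 50 days ago vs limit 45 → not met
5. OSHA-30 certified supervisors 0 < 2 → not met
6. condition 'handles asbestos abatement' does not hold → requirement n/a → met
7. jobsite safety plan absent → not met
8. equipment calibration 283 days ago vs limit 270 → not met
9. contractor registration certificate absent → not met
10. lost-time incident rate 3 > 2 → not met
11. condition 'performs work above three stories' holds; subcontractor verification log absent → not met
Not met: 10 of 11

10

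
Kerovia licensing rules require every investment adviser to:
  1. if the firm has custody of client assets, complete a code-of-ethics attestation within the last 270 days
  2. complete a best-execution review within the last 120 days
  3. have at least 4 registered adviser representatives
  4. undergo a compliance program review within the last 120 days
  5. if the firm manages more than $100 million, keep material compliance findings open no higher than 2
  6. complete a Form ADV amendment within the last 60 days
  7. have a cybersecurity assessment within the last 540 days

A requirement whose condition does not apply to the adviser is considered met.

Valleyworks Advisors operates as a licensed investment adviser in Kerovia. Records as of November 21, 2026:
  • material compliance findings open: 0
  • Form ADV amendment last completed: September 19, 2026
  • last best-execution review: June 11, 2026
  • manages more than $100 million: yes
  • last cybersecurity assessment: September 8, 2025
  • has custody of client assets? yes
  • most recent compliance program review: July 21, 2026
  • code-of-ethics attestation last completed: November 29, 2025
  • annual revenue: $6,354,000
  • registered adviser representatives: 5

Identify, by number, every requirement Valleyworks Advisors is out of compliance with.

1, 2, 4, 6

1. condition 'has custody of client assets' holds; code-of-ethics attestation 357 days ago vs limit 270 → not met
2. best-execution review 163 days ago vs limit 120 → not met
3. registered adviser representatives 5 ≥ 4 → met
4. compliance program review 123 days ago vs limit 120 → not met
5. condition 'manages more than $100 million' holds; material compliance findings open 0 ≤ 2 → met
6. Form ADV amendment 63 days ago vs limit 60 → not met
7. cybersecurity assessment 439 days ago vs limit 540 → met
Not met: 1, 2, 4, 6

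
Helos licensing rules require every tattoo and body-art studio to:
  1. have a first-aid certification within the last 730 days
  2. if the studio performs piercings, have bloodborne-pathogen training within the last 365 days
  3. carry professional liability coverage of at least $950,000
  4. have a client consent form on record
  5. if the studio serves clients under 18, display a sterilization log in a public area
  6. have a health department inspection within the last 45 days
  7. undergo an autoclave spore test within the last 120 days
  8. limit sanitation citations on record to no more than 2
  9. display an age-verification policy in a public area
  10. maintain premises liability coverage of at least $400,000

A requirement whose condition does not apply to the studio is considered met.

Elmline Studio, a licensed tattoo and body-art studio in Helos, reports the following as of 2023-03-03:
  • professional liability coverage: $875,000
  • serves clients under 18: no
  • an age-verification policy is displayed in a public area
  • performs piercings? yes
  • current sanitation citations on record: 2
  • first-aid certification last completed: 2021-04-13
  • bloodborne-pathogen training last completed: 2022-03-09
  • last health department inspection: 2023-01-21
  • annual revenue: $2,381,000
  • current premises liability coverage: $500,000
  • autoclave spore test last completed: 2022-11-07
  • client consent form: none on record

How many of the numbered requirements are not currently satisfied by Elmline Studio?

1. first-aid certification 689 days ago vs limit 730 → met
2. condition 'performs piercings' holds; bloodborne-pathogen training 359 days ago vs limit 365 → met
3. professional liability coverage $875,000 < $950,000 → not met
4. client consent form absent → not met
5. condition 'serves clients under 18' does not hold → requirement n/a → met
6. health department inspection 41 days ago vs limit 45 → met
7. autoclave spore test 116 days ago vs limit 120 → met
8. sanitation citations on record 2 ≤ 2 → met
9. age-verification policy present → met
10. premises liability coverage $500,000 ≥ $400,000 → met
Not met: 2 of 10

2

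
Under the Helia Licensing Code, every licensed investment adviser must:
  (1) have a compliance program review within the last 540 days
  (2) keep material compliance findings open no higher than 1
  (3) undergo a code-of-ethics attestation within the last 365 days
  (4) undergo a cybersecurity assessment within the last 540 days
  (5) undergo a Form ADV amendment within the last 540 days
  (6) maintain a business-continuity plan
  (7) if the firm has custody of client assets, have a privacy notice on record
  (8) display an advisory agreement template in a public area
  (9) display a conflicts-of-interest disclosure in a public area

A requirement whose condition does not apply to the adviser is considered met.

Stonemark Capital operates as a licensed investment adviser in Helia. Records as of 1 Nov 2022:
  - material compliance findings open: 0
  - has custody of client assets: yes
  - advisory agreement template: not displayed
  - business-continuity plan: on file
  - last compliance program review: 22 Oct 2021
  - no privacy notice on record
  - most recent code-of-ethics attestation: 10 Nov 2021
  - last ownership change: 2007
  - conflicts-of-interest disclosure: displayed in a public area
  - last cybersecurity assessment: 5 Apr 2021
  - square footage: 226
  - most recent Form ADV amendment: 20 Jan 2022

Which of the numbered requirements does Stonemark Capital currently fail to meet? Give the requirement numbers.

4, 7, 8

1. compliance program review 375 days ago vs limit 540 → met
2. material compliance findings open 0 ≤ 1 → met
3. code-of-ethics attestation 356 days ago vs limit 365 → met
4. cybersecurity assessment 575 days ago vs limit 540 → not met
5. Form ADV amendment 285 days ago vs limit 540 → met
6. business-continuity plan present → met
7. condition 'has custody of client assets' holds; privacy notice absent → not met
8. advisory agreement template absent → not met
9. conflicts-of-interest disclosure present → met
Not met: 4, 7, 8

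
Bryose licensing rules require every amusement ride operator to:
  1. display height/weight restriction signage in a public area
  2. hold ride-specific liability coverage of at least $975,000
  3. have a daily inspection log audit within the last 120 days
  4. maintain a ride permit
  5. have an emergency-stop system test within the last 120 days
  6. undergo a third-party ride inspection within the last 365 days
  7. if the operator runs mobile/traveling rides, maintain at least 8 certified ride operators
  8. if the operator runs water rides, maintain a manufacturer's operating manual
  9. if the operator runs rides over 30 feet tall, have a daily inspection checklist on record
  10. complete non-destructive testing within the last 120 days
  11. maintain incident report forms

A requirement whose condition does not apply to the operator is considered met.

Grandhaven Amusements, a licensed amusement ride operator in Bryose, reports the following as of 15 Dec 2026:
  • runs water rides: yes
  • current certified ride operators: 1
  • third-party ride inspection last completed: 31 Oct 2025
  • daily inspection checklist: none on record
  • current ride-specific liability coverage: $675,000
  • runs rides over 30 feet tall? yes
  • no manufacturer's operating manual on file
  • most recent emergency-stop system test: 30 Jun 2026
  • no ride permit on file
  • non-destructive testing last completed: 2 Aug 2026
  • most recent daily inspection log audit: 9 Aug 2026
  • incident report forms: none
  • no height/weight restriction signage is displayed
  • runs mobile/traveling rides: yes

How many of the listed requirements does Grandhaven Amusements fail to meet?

1. height/weight restriction signage absent → not met
2. ride-specific liability coverage $675,000 < $975,000 → not met
3. daily inspection log audit 128 days ago vs limit 120 → not met
4. ride permit absent → not met
5. emergency-stop system test 168 days ago vs limit 120 → not met
6. third-party ride inspection 410 days ago vs limit 365 → not met
7. condition 'runs mobile/traveling rides' holds; certified ride operators 1 < 8 → not met
8. condition 'runs water rides' holds; manufacturer's operating manual absent → not met
9. condition 'runs rides over 30 feet tall' holds; daily inspection checklist absent → not met
10. non-destructive testing 135 days ago vs limit 120 → not met
11. incident report forms absent → not met
Not met: 11 of 11

11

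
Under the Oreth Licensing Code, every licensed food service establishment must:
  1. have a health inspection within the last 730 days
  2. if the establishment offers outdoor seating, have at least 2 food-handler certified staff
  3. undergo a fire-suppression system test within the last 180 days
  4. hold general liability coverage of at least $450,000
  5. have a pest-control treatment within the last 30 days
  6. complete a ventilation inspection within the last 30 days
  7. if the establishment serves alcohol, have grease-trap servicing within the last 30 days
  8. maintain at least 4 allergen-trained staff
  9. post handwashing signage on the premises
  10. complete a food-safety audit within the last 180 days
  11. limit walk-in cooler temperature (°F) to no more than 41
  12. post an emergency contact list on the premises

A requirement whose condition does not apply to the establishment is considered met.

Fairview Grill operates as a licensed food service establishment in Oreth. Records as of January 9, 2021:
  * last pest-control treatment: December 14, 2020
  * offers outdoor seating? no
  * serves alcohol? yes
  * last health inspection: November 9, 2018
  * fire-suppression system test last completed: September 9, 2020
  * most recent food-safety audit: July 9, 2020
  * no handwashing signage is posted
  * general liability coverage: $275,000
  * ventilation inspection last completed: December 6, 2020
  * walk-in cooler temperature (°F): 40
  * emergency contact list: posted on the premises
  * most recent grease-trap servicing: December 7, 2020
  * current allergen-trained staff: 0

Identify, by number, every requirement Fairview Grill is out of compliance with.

1. health inspection 792 days ago vs limit 730 → not met
2. condition 'offers outdoor seating' does not hold → requirement n/a → met
3. fire-suppression system test 122 days ago vs limit 180 → met
4. general liability coverage $275,000 < $450,000 → not met
5. pest-control treatment 26 days ago vs limit 30 → met
6. ventilation inspection 34 days ago vs limit 30 → not met
7. condition 'serves alcohol' holds; grease-trap servicing 33 days ago vs limit 30 → not met
8. allergen-trained staff 0 < 4 → not met
9. handwashing signage absent → not met
10. food-safety audit 184 days ago vs limit 180 → not met
11. walk-in cooler temperature (°F) 40 ≤ 41 → met
12. emergency contact list present → met
Not met: 1, 4, 6, 7, 8, 9, 10

1, 4, 6, 7, 8, 9, 10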